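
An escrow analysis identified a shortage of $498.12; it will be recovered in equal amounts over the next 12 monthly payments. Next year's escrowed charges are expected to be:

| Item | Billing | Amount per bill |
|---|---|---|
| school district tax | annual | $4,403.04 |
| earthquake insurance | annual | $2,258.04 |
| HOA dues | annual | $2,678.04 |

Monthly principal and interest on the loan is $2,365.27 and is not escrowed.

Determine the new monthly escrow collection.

$819.77

School district tax = $4,403.04 per year
Earthquake insurance = $2,258.04 per year
HOA dues = $2,678.04 per year
Yearly total = $4,403.04 + $2,258.04 + $2,678.04 = $9,339.12
Monthly = $9,339.12 ÷ 12 = $778.26
Shortage per month = $498.12 / 12 = $41.51
Adjusted monthly = $778.26 + $41.51 = $819.77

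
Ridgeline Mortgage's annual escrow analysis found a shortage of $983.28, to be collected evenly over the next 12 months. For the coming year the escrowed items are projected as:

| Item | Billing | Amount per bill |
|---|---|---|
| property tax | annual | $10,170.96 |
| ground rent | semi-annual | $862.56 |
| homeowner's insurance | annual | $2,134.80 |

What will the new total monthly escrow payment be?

$1,251.18

Property tax — $10,170.96 per year
Ground rent — $862.56 × 2 = $1,725.12 per year
Homeowner's insurance — $2,134.80 per year
Combined annual = $10,170.96 + $1,725.12 + $2,134.80 = $14,030.88
Monthly = $14,030.88 / 12 = $1,169.24
Shortage per month = $983.28 / 12 = $81.94
Adjusted monthly = $1,169.24 + $81.94 = $1,251.18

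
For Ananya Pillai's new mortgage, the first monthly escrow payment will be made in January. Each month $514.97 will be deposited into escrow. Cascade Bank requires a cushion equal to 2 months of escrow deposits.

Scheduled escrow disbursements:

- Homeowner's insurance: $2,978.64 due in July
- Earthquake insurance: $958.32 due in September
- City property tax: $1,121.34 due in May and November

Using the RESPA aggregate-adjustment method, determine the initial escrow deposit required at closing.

$1,544.91

Cushion = 2 × $514.97 = $1,029.94
Trial balance (start $0, +$514.97 each month, − disbursements):
  Jan: +$514.97 → $514.97
  Feb: +$514.97 → $1,029.94
  Mar: +$514.97 → $1,544.91
  Apr: +$514.97 → $2,059.88
  May: +$514.97 − $1,121.34 → $1,453.51
  Jun: +$514.97 → $1,968.48
  Jul: +$514.97 − $2,978.64 → -$495.19
  Aug: +$514.97 → $19.78
  Sep: +$514.97 − $958.32 → -$423.57
  Oct: +$514.97 → $91.40
  Nov: +$514.97 − $1,121.34 → -$514.97
  Dec: +$514.97 → $0.00
Lowest trial balance = -$514.97 (Nov)
Initial deposit = cushion − low point = $1,029.94 − (-$514.97) = $1,544.91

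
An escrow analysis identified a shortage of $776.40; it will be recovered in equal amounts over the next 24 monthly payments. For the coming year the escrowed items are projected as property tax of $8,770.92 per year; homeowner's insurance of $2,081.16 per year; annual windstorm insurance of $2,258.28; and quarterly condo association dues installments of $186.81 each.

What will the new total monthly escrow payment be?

Property tax — $8,770.92/yr
Homeowner's insurance — $2,081.16/yr
Windstorm insurance — $2,258.28/yr
Condo association dues — $186.81 × 4 = $747.24/yr
Total annual escrow = $13,857.60
Monthly escrow = $13,857.60 ÷ 12 = $1,154.80
Shortage spread = $776.40 ÷ 24 = $32.35/mo
New monthly escrow = $1,154.80 + $32.35 = $1,187.15

$1,187.15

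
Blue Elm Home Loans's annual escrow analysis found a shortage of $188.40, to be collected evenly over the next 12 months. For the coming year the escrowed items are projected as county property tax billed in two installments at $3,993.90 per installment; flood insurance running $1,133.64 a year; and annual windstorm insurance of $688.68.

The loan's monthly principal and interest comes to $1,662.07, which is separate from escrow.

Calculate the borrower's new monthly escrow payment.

County property tax: $3,993.90 × 2 = $7,987.80/yr
Flood insurance: $1,133.64/yr
Windstorm insurance: $688.68/yr
Total per year = $9,810.12
Monthly = $9,810.12 ÷ 12 = $817.51
Shortage spread = $188.40 / 12 = $15.70/mo
Adjusted monthly = $817.51 + $15.70 = $833.21

$833.21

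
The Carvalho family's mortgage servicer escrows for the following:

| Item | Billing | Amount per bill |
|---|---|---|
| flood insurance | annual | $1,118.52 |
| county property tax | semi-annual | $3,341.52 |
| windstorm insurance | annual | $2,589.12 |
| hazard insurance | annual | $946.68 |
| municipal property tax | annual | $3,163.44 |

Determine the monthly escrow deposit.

Flood insurance — $1,118.52
County property tax — $3,341.52 × 2 = $6,683.04
Windstorm insurance — $2,589.12
Hazard insurance — $946.68
Municipal property tax — $3,163.44
Total per year = $1,118.52 + $6,683.04 + $2,589.12 + $946.68 + $3,163.44 = $14,500.80
Per month = $14,500.80 ÷ 12 = $1,208.40

$1,208.40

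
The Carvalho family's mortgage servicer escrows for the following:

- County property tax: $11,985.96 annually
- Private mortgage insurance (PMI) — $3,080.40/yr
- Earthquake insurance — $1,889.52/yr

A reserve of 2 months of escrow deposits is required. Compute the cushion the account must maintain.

County property tax = $11,985.96 annually
Private mortgage insurance (PMI) = $3,080.40 annually
Earthquake insurance = $1,889.52 annually
Annual escrow total = $11,985.96 + $3,080.40 + $1,889.52 = $16,955.88
Monthly escrow = $16,955.88 ÷ 12 = $1,412.99
Required cushion = 2 × $1,412.99 = $2,825.98

$2,825.98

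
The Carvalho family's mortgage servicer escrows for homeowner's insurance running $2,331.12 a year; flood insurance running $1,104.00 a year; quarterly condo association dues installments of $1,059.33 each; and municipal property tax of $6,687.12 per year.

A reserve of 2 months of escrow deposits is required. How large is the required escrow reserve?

Homeowner's insurance: $2,331.12/yr
Flood insurance: $1,104.00/yr
Condo association dues: $1,059.33 × 4 = $4,237.32/yr
Municipal property tax: $6,687.12/yr
Total per year = $2,331.12 + $1,104.00 + $4,237.32 + $6,687.12 = $14,359.56
Base monthly escrow = $14,359.56 ÷ 12 = $1,196.63
Cushion = 2 × $1,196.63 = $2,393.26

$2,393.26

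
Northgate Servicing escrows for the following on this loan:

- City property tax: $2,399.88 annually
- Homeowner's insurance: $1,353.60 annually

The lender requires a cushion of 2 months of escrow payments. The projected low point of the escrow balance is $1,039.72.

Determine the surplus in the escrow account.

City property tax: $2,399.88 annually
Homeowner's insurance: $1,353.60 annually
Combined annual = $2,399.88 + $1,353.60 = $3,753.48
Monthly = $3,753.48 ÷ 12 = $312.79
Cushion = 2 × $312.79 = $625.58
Surplus = $1,039.72 − $625.58 = $414.14

$414.14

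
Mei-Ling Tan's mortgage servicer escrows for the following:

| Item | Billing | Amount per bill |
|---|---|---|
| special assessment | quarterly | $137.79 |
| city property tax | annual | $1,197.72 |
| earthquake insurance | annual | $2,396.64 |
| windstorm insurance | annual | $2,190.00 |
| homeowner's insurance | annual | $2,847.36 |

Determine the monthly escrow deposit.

$765.24

Special assessment: $137.79 × 4 = $551.16/yr
City property tax: $1,197.72/yr
Earthquake insurance: $2,396.64/yr
Windstorm insurance: $2,190.00/yr
Homeowner's insurance: $2,847.36/yr
Yearly total = $551.16 + $1,197.72 + $2,396.64 + $2,190.00 + $2,847.36 = $9,182.88
Per month = $9,182.88 / 12 = $765.24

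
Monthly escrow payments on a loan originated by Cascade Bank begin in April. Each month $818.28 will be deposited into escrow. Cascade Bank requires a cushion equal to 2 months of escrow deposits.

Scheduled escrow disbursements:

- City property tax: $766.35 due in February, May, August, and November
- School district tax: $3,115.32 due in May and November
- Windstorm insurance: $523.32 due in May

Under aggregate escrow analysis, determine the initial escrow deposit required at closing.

$4,404.99

Cushion = 2 × $818.28 = $1,636.56
Trial balance (start $0, +$818.28 each month, − disbursements):
  Apr: +$818.28 → $818.28
  May: +$818.28 − $4,404.99 → -$2,768.43
  Jun: +$818.28 → -$1,950.15
  Jul: +$818.28 → -$1,131.87
  Aug: +$818.28 − $766.35 → -$1,079.94
  Sep: +$818.28 → -$261.66
  Oct: +$818.28 → $556.62
  Nov: +$818.28 − $3,881.67 → -$2,506.77
  Dec: +$818.28 → -$1,688.49
  Jan: +$818.28 → -$870.21
  Feb: +$818.28 − $766.35 → -$818.28
  Mar: +$818.28 → $0.00
Lowest trial balance = -$2,768.43 (May)
Initial deposit = cushion − low point = $1,636.56 − (-$2,768.43) = $4,404.99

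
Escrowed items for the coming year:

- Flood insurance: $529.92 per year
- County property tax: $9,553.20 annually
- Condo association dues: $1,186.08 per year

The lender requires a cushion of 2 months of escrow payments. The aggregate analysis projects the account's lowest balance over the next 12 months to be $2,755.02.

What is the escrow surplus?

Flood insurance — $529.92/yr
County property tax — $9,553.20/yr
Condo association dues — $1,186.08/yr
Total per year = $529.92 + $9,553.20 + $1,186.08 = $11,269.20
Monthly escrow = $11,269.20 ÷ 12 = $939.10
Cushion = 2 × $939.10 = $1,878.20
Excess over cushion: $2,755.02 − $1,878.20 = $876.82

$876.82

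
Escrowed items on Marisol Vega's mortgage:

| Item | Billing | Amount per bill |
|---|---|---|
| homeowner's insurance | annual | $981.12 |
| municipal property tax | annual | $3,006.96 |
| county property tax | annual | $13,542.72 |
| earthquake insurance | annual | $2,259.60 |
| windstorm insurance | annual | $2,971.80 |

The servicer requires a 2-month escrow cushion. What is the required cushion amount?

$3,793.70

Homeowner's insurance = $981.12 annually
Municipal property tax = $3,006.96 annually
County property tax = $13,542.72 annually
Earthquake insurance = $2,259.60 annually
Windstorm insurance = $2,971.80 annually
Yearly total = $981.12 + $3,006.96 + $13,542.72 + $2,259.60 + $2,971.80 = $22,762.20
Base monthly escrow = $22,762.20 / 12 = $1,896.85
Required cushion = 2 × $1,896.85 = $3,793.70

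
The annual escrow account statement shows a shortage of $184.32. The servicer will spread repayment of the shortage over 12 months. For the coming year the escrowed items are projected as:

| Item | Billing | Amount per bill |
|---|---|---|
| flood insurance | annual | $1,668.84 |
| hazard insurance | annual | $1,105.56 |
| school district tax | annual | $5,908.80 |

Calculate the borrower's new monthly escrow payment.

Flood insurance: $1,668.84 annually
Hazard insurance: $1,105.56 annually
School district tax: $5,908.80 annually
Yearly total = $8,683.20
Per month = $8,683.20 / 12 = $723.60
Shortage spread = $184.32 ÷ 12 = $15.36/mo
Adjusted monthly = $723.60 + $15.36 = $738.96

$738.96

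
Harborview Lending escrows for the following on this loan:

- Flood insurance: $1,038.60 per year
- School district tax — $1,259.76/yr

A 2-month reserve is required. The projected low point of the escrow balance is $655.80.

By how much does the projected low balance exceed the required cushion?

Flood insurance — $1,038.60/yr
School district tax — $1,259.76/yr
Combined annual = $1,038.60 + $1,259.76 = $2,298.36
Per month = $2,298.36 / 12 = $191.53
Required reserve = 2 × $191.53 = $383.06
Surplus = $655.80 − $383.06 = $272.74

$272.74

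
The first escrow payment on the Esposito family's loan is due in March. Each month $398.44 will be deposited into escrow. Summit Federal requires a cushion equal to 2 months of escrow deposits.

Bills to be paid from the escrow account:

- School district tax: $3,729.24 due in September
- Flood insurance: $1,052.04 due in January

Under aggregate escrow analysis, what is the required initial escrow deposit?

Cushion = 2 × $398.44 = $796.88
Trial balance (start $0, +$398.44 each month, − disbursements):
  Mar: +$398.44 → $398.44
  Apr: +$398.44 → $796.88
  May: +$398.44 → $1,195.32
  Jun: +$398.44 → $1,593.76
  Jul: +$398.44 → $1,992.20
  Aug: +$398.44 → $2,390.64
  Sep: +$398.44 − $3,729.24 → -$940.16
  Oct: +$398.44 → -$541.72
  Nov: +$398.44 → -$143.28
  Dec: +$398.44 → $255.16
  Jan: +$398.44 − $1,052.04 → -$398.44
  Feb: +$398.44 → $0.00
Lowest trial balance = -$940.16 (Sep)
Initial deposit = cushion − low point = $796.88 − (-$940.16) = $1,737.04

$1,737.04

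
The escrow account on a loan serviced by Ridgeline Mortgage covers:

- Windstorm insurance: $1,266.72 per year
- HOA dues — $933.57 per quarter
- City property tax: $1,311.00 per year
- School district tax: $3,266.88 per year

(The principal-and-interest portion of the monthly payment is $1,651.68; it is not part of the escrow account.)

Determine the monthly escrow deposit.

$798.24

Windstorm insurance — $1,266.72 per year
HOA dues — $933.57 × 4 = $3,734.28 per year
City property tax — $1,311.00 per year
School district tax — $3,266.88 per year
Total per year = $9,578.88
Base monthly escrow = $9,578.88 ÷ 12 = $798.24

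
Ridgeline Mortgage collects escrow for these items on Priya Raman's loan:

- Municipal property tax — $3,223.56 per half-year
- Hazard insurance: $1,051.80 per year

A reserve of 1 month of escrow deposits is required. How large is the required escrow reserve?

Municipal property tax: $3,223.56 × 2 = $6,447.12 annually
Hazard insurance: $1,051.80 annually
Annual escrow total = $6,447.12 + $1,051.80 = $7,498.92
Monthly = $7,498.92 / 12 = $624.91
Cushion = 1 × $624.91 = $624.91

$624.91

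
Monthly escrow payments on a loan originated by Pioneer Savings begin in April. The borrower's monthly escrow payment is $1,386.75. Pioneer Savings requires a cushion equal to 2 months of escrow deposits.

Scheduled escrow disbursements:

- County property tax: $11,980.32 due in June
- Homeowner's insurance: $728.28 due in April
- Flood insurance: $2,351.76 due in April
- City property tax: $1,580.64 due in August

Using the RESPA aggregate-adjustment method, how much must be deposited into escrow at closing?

Cushion = 2 × $1,386.75 = $2,773.50
Trial balance (start $0, +$1,386.75 each month, − disbursements):
  Apr: +$1,386.75 − $3,080.04 → -$1,693.29
  May: +$1,386.75 → -$306.54
  Jun: +$1,386.75 − $11,980.32 → -$10,900.11
  Jul: +$1,386.75 → -$9,513.36
  Aug: +$1,386.75 − $1,580.64 → -$9,707.25
  Sep: +$1,386.75 → -$8,320.50
  Oct: +$1,386.75 → -$6,933.75
  Nov: +$1,386.75 → -$5,547.00
  Dec: +$1,386.75 → -$4,160.25
  Jan: +$1,386.75 → -$2,773.50
  Feb: +$1,386.75 → -$1,386.75
  Mar: +$1,386.75 → $0.00
Lowest trial balance = -$10,900.11 (Jun)
Initial deposit = cushion − low point = $2,773.50 − (-$10,900.11) = $13,673.61

$13,673.61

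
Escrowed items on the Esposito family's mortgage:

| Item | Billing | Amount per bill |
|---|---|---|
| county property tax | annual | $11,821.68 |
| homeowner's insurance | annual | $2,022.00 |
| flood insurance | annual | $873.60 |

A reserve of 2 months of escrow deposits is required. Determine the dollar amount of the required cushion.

$2,452.88

County property tax: $11,821.68 annually
Homeowner's insurance: $2,022.00 annually
Flood insurance: $873.60 annually
Annual escrow total = $14,717.28
Monthly = $14,717.28 / 12 = $1,226.44
Reserve = 2 × $1,226.44 = $2,452.88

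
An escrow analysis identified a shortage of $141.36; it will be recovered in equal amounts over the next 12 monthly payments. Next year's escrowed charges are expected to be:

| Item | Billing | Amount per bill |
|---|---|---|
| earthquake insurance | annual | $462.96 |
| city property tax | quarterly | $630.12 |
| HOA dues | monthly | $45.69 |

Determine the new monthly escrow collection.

Earthquake insurance = $462.96 annually
City property tax = $630.12 × 4 = $2,520.48 annually
HOA dues = $45.69 × 12 = $548.28 annually
Combined annual = $462.96 + $2,520.48 + $548.28 = $3,531.72
Per month = $3,531.72 ÷ 12 = $294.31
Shortage per month = $141.36 ÷ 12 = $11.78
Adjusted monthly = $294.31 + $11.78 = $306.09

$306.09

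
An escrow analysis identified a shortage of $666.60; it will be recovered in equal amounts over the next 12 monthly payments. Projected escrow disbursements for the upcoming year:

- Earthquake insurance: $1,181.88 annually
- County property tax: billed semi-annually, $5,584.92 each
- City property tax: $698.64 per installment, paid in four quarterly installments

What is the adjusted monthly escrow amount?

$1,317.74

Earthquake insurance — $1,181.88
County property tax — $5,584.92 × 2 = $11,169.84
City property tax — $698.64 × 4 = $2,794.56
Yearly total = $15,146.28
Per month = $15,146.28 / 12 = $1,262.19
Shortage spread = $666.60 / 12 = $55.55/mo
Adjusted monthly = $1,262.19 + $55.55 = $1,317.74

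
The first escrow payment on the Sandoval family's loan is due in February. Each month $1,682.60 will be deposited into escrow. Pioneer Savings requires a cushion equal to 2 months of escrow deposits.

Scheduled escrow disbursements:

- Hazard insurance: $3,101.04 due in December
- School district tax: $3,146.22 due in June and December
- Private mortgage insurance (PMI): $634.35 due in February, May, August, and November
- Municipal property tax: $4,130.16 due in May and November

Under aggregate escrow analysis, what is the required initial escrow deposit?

$5,047.80

Cushion = 2 × $1,682.60 = $3,365.20
Trial balance (start $0, +$1,682.60 each month, − disbursements):
  Feb: +$1,682.60 − $634.35 → $1,048.25
  Mar: +$1,682.60 → $2,730.85
  Apr: +$1,682.60 → $4,413.45
  May: +$1,682.60 − $4,764.51 → $1,331.54
  Jun: +$1,682.60 − $3,146.22 → -$132.08
  Jul: +$1,682.60 → $1,550.52
  Aug: +$1,682.60 − $634.35 → $2,598.77
  Sep: +$1,682.60 → $4,281.37
  Oct: +$1,682.60 → $5,963.97
  Nov: +$1,682.60 − $4,764.51 → $2,882.06
  Dec: +$1,682.60 − $6,247.26 → -$1,682.60
  Jan: +$1,682.60 → $0.00
Lowest trial balance = -$1,682.60 (Dec)
Initial deposit = cushion − low point = $3,365.20 − (-$1,682.60) = $5,047.80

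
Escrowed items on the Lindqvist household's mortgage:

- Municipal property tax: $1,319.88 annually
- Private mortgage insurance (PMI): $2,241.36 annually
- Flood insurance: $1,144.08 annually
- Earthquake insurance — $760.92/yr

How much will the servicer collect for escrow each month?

Municipal property tax — $1,319.88 per year
Private mortgage insurance (PMI) — $2,241.36 per year
Flood insurance — $1,144.08 per year
Earthquake insurance — $760.92 per year
Yearly total = $5,466.24
Per month = $5,466.24 / 12 = $455.52

$455.52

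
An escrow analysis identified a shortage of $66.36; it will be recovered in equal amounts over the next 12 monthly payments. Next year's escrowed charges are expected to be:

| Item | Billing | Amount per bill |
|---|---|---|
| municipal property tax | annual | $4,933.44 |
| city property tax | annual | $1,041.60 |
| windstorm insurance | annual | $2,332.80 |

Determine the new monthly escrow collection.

Municipal property tax — $4,933.44
City property tax — $1,041.60
Windstorm insurance — $2,332.80
Annual escrow total = $4,933.44 + $1,041.60 + $2,332.80 = $8,307.84
Per month = $8,307.84 ÷ 12 = $692.32
Shortage spread = $66.36 / 12 = $5.53/mo
Adjusted monthly = $692.32 + $5.53 = $697.85

$697.85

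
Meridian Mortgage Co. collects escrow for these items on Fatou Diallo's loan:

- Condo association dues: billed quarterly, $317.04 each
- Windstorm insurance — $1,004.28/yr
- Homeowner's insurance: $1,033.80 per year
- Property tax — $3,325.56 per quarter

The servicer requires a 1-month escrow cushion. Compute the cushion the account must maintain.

Condo association dues — $317.04 × 4 = $1,268.16
Windstorm insurance — $1,004.28
Homeowner's insurance — $1,033.80
Property tax — $3,325.56 × 4 = $13,302.24
Total per year = $16,608.48
Per month = $16,608.48 / 12 = $1,384.04
Required cushion = 1 × $1,384.04 = $1,384.04

$1,384.04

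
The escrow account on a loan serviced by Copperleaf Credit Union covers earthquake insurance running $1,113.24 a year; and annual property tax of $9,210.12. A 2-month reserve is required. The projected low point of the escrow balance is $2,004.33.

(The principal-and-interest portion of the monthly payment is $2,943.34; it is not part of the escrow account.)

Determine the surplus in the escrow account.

Earthquake insurance = $1,113.24
Property tax = $9,210.12
Yearly total = $1,113.24 + $9,210.12 = $10,323.36
Per month = $10,323.36 ÷ 12 = $860.28
Required cushion = 2 × $860.28 = $1,720.56
Surplus = $2,004.33 − $1,720.56 = $283.77

$283.77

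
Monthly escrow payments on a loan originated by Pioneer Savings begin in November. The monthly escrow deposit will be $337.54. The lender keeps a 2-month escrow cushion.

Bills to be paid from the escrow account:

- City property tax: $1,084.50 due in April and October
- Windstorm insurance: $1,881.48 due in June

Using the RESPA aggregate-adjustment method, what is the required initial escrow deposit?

$940.74

Cushion = 2 × $337.54 = $675.08
Trial balance (start $0, +$337.54 each month, − disbursements):
  Nov: +$337.54 → $337.54
  Dec: +$337.54 → $675.08
  Jan: +$337.54 → $1,012.62
  Feb: +$337.54 → $1,350.16
  Mar: +$337.54 → $1,687.70
  Apr: +$337.54 − $1,084.50 → $940.74
  May: +$337.54 → $1,278.28
  Jun: +$337.54 − $1,881.48 → -$265.66
  Jul: +$337.54 → $71.88
  Aug: +$337.54 → $409.42
  Sep: +$337.54 → $746.96
  Oct: +$337.54 − $1,084.50 → $0.00
Lowest trial balance = -$265.66 (Jun)
Initial deposit = cushion − low point = $675.08 − (-$265.66) = $940.74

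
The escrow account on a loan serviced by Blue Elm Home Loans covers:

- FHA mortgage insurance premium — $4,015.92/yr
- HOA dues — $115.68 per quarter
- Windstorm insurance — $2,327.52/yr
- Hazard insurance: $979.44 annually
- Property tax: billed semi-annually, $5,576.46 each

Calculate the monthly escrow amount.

$1,578.21

FHA mortgage insurance premium: $4,015.92 annually
HOA dues: $115.68 × 4 = $462.72 annually
Windstorm insurance: $2,327.52 annually
Hazard insurance: $979.44 annually
Property tax: $5,576.46 × 2 = $11,152.92 annually
Combined annual = $4,015.92 + $462.72 + $2,327.52 + $979.44 + $11,152.92 = $18,938.52
Base monthly escrow = $18,938.52 ÷ 12 = $1,578.21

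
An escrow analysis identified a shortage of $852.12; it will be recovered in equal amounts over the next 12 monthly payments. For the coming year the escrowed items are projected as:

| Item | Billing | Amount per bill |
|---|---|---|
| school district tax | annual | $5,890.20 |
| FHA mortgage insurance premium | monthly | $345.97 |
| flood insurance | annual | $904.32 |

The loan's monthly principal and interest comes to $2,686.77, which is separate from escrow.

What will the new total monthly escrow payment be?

$983.19

School district tax: $5,890.20 per year
FHA mortgage insurance premium: $345.97 × 12 = $4,151.64 per year
Flood insurance: $904.32 per year
Annual escrow total = $5,890.20 + $4,151.64 + $904.32 = $10,946.16
Per month = $10,946.16 ÷ 12 = $912.18
Shortage per month = $852.12 ÷ 12 = $71.01
Adjusted monthly = $912.18 + $71.01 = $983.19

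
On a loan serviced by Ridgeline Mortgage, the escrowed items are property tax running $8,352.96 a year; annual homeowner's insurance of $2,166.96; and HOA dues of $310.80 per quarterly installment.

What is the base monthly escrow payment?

$980.26

Property tax — $8,352.96 per year
Homeowner's insurance — $2,166.96 per year
HOA dues — $310.80 × 4 = $1,243.20 per year
Total annual escrow = $8,352.96 + $2,166.96 + $1,243.20 = $11,763.12
Monthly escrow = $11,763.12 ÷ 12 = $980.26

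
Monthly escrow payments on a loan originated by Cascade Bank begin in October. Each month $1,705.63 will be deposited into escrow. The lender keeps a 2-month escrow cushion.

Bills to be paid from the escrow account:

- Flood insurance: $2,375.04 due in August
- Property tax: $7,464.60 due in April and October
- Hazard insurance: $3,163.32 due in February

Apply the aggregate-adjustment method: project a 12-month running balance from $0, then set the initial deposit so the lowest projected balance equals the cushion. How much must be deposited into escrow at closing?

Cushion = 2 × $1,705.63 = $3,411.26
Trial balance (start $0, +$1,705.63 each month, − disbursements):
  Oct: +$1,705.63 − $7,464.60 → -$5,758.97
  Nov: +$1,705.63 → -$4,053.34
  Dec: +$1,705.63 → -$2,347.71
  Jan: +$1,705.63 → -$642.08
  Feb: +$1,705.63 − $3,163.32 → -$2,099.77
  Mar: +$1,705.63 → -$394.14
  Apr: +$1,705.63 − $7,464.60 → -$6,153.11
  May: +$1,705.63 → -$4,447.48
  Jun: +$1,705.63 → -$2,741.85
  Jul: +$1,705.63 → -$1,036.22
  Aug: +$1,705.63 − $2,375.04 → -$1,705.63
  Sep: +$1,705.63 → $0.00
Lowest trial balance = -$6,153.11 (Apr)
Initial deposit = cushion − low point = $3,411.26 − (-$6,153.11) = $9,564.37

$9,564.37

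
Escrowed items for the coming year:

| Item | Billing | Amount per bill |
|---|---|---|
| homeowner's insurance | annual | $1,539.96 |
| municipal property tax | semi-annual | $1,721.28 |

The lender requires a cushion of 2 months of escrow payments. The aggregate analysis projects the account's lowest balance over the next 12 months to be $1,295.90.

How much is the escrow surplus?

Homeowner's insurance: $1,539.96 per year
Municipal property tax: $1,721.28 × 2 = $3,442.56 per year
Total annual escrow = $1,539.96 + $3,442.56 = $4,982.52
Monthly escrow = $4,982.52 / 12 = $415.21
Required cushion = 2 × $415.21 = $830.42
Surplus = $1,295.90 − $830.42 = $465.48

$465.48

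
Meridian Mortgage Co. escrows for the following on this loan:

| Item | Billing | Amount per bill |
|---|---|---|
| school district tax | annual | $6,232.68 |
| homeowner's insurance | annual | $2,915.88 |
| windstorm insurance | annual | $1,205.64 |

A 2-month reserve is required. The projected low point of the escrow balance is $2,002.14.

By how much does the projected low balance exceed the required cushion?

$276.44

School district tax = $6,232.68/yr
Homeowner's insurance = $2,915.88/yr
Windstorm insurance = $1,205.64/yr
Yearly total = $6,232.68 + $2,915.88 + $1,205.64 = $10,354.20
Monthly escrow = $10,354.20 ÷ 12 = $862.85
Cushion = 2 × $862.85 = $1,725.70
Surplus = $2,002.14 − $1,725.70 = $276.44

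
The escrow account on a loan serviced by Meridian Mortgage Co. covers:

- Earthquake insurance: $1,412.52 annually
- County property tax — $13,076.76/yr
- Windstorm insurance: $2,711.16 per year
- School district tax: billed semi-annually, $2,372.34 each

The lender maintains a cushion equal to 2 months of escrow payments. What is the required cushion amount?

Earthquake insurance — $1,412.52/yr
County property tax — $13,076.76/yr
Windstorm insurance — $2,711.16/yr
School district tax — $2,372.34 × 2 = $4,744.68/yr
Total annual escrow = $1,412.52 + $13,076.76 + $2,711.16 + $4,744.68 = $21,945.12
Monthly = $21,945.12 / 12 = $1,828.76
Reserve = 2 × $1,828.76 = $3,657.52

$3,657.52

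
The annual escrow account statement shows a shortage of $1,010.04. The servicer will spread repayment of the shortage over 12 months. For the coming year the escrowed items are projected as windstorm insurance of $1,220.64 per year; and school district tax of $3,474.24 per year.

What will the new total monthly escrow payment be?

Windstorm insurance: $1,220.64/yr
School district tax: $3,474.24/yr
Total per year = $4,694.88
Base monthly escrow = $4,694.88 ÷ 12 = $391.24
Monthly shortage recovery: $1,010.04 ÷ 12 = $84.17
Adjusted monthly = $391.24 + $84.17 = $475.41

$475.41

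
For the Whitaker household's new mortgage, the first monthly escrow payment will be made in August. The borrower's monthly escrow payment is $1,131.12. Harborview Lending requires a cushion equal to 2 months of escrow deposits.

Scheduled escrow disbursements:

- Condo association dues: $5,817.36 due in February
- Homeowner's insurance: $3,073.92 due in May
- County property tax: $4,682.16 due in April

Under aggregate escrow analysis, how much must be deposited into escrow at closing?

$4,524.48

Cushion = 2 × $1,131.12 = $2,262.24
Trial balance (start $0, +$1,131.12 each month, − disbursements):
  Aug: +$1,131.12 → $1,131.12
  Sep: +$1,131.12 → $2,262.24
  Oct: +$1,131.12 → $3,393.36
  Nov: +$1,131.12 → $4,524.48
  Dec: +$1,131.12 → $5,655.60
  Jan: +$1,131.12 → $6,786.72
  Feb: +$1,131.12 − $5,817.36 → $2,100.48
  Mar: +$1,131.12 → $3,231.60
  Apr: +$1,131.12 − $4,682.16 → -$319.44
  May: +$1,131.12 − $3,073.92 → -$2,262.24
  Jun: +$1,131.12 → -$1,131.12
  Jul: +$1,131.12 → $0.00
Lowest trial balance = -$2,262.24 (May)
Initial deposit = cushion − low point = $2,262.24 − (-$2,262.24) = $4,524.48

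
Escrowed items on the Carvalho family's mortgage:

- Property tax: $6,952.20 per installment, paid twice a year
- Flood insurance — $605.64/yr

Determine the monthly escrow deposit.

Property tax — $6,952.20 × 2 = $13,904.40/yr
Flood insurance — $605.64/yr
Combined annual = $14,510.04
Per month = $14,510.04 / 12 = $1,209.17

$1,209.17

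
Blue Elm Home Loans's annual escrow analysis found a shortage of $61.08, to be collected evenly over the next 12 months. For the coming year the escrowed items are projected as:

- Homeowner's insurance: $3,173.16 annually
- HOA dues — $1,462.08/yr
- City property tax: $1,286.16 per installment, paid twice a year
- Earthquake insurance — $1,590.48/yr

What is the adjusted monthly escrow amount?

Homeowner's insurance = $3,173.16/yr
HOA dues = $1,462.08/yr
City property tax = $1,286.16 × 2 = $2,572.32/yr
Earthquake insurance = $1,590.48/yr
Total annual escrow = $3,173.16 + $1,462.08 + $2,572.32 + $1,590.48 = $8,798.04
Monthly = $8,798.04 ÷ 12 = $733.17
Shortage per month = $61.08 ÷ 12 = $5.09
Adjusted monthly = $733.17 + $5.09 = $738.26

$738.26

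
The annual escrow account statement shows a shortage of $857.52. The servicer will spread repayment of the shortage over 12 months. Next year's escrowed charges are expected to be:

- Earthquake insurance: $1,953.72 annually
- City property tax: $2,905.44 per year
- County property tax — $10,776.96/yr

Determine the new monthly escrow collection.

Earthquake insurance — $1,953.72 annually
City property tax — $2,905.44 annually
County property tax — $10,776.96 annually
Total annual escrow = $1,953.72 + $2,905.44 + $10,776.96 = $15,636.12
Base monthly escrow = $15,636.12 / 12 = $1,303.01
Shortage spread = $857.52 ÷ 12 = $71.46/mo
Adjusted monthly = $1,303.01 + $71.46 = $1,374.47

$1,374.47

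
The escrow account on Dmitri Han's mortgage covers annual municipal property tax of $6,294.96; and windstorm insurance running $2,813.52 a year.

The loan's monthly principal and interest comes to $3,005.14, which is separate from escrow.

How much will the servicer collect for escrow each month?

$759.04

Municipal property tax — $6,294.96 per year
Windstorm insurance — $2,813.52 per year
Combined annual = $9,108.48
Base monthly escrow = $9,108.48 / 12 = $759.04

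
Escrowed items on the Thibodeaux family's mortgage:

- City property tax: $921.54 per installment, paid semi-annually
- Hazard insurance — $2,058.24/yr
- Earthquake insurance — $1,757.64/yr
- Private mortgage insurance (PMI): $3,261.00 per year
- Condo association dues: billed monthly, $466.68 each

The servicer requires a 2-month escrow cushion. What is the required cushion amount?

City property tax = $921.54 × 2 = $1,843.08 annually
Hazard insurance = $2,058.24 annually
Earthquake insurance = $1,757.64 annually
Private mortgage insurance (PMI) = $3,261.00 annually
Condo association dues = $466.68 × 12 = $5,600.16 annually
Total annual escrow = $14,520.12
Monthly = $14,520.12 ÷ 12 = $1,210.01
Reserve = 2 × $1,210.01 = $2,420.02

$2,420.02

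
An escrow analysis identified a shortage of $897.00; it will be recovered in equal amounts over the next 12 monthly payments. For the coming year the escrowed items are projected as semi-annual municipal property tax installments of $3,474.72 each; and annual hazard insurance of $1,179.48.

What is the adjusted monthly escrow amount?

$752.16

Municipal property tax = $3,474.72 × 2 = $6,949.44/yr
Hazard insurance = $1,179.48/yr
Total per year = $6,949.44 + $1,179.48 = $8,128.92
Per month = $8,128.92 ÷ 12 = $677.41
Monthly shortage recovery: $897.00 ÷ 12 = $74.75
Adjusted monthly = $677.41 + $74.75 = $752.16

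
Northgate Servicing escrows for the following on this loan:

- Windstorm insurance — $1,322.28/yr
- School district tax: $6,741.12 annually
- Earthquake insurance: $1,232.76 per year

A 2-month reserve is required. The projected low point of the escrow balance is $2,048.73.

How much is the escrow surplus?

$499.37

Windstorm insurance: $1,322.28
School district tax: $6,741.12
Earthquake insurance: $1,232.76
Combined annual = $1,322.28 + $6,741.12 + $1,232.76 = $9,296.16
Base monthly escrow = $9,296.16 ÷ 12 = $774.68
Cushion = 2 × $774.68 = $1,549.36
Excess over cushion: $2,048.73 − $1,549.36 = $499.37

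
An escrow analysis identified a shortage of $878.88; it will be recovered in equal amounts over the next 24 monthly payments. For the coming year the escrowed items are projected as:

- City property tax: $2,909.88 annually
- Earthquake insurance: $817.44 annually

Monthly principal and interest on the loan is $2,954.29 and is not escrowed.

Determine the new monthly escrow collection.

$347.23

City property tax = $2,909.88/yr
Earthquake insurance = $817.44/yr
Total annual escrow = $2,909.88 + $817.44 = $3,727.32
Monthly escrow = $3,727.32 / 12 = $310.61
Shortage spread = $878.88 / 24 = $36.62/mo
New monthly escrow = $310.61 + $36.62 = $347.23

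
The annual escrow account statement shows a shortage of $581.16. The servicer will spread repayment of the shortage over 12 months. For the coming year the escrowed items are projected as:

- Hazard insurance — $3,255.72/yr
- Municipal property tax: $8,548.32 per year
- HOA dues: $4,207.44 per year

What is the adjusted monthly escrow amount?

$1,382.72

Hazard insurance = $3,255.72 annually
Municipal property tax = $8,548.32 annually
HOA dues = $4,207.44 annually
Annual escrow total = $3,255.72 + $8,548.32 + $4,207.44 = $16,011.48
Monthly escrow = $16,011.48 ÷ 12 = $1,334.29
Monthly shortage recovery: $581.16 ÷ 12 = $48.43
Adjusted monthly = $1,334.29 + $48.43 = $1,382.72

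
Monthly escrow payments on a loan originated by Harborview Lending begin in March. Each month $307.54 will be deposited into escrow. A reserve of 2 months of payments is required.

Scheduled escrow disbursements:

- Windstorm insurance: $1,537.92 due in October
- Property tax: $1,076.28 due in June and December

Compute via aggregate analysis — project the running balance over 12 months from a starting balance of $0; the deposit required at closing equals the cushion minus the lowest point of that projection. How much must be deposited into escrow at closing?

$1,230.16

Cushion = 2 × $307.54 = $615.08
Trial balance (start $0, +$307.54 each month, − disbursements):
  Mar: +$307.54 → $307.54
  Apr: +$307.54 → $615.08
  May: +$307.54 → $922.62
  Jun: +$307.54 − $1,076.28 → $153.88
  Jul: +$307.54 → $461.42
  Aug: +$307.54 → $768.96
  Sep: +$307.54 → $1,076.50
  Oct: +$307.54 − $1,537.92 → -$153.88
  Nov: +$307.54 → $153.66
  Dec: +$307.54 − $1,076.28 → -$615.08
  Jan: +$307.54 → -$307.54
  Feb: +$307.54 → $0.00
Lowest trial balance = -$615.08 (Dec)
Initial deposit = cushion − low point = $615.08 − (-$615.08) = $1,230.16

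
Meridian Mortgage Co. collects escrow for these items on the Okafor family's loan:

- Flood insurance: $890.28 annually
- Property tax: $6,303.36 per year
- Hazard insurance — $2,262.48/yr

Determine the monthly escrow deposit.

$788.01

Flood insurance: $890.28 annually
Property tax: $6,303.36 annually
Hazard insurance: $2,262.48 annually
Combined annual = $9,456.12
Monthly escrow = $9,456.12 / 12 = $788.01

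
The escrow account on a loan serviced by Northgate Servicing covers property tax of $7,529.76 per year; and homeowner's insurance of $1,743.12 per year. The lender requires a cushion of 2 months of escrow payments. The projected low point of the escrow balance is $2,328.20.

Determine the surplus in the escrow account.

Property tax = $7,529.76/yr
Homeowner's insurance = $1,743.12/yr
Total annual escrow = $9,272.88
Monthly escrow = $9,272.88 ÷ 12 = $772.74
Required cushion = 2 × $772.74 = $1,545.48
Excess over cushion: $2,328.20 − $1,545.48 = $782.72

$782.72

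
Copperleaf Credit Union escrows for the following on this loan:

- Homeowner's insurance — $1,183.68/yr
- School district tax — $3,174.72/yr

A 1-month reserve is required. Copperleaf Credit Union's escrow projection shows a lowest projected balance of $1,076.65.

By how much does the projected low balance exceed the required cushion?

$713.45

Homeowner's insurance: $1,183.68
School district tax: $3,174.72
Annual escrow total = $4,358.40
Monthly = $4,358.40 / 12 = $363.20
Required cushion = 1 × $363.20 = $363.20
Excess over cushion: $1,076.65 − $363.20 = $713.45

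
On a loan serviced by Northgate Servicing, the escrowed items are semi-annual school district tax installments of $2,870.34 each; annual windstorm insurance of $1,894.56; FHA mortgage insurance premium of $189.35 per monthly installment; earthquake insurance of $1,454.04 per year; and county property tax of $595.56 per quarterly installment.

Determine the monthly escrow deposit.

School district tax: $2,870.34 × 2 = $5,740.68 per year
Windstorm insurance: $1,894.56 per year
FHA mortgage insurance premium: $189.35 × 12 = $2,272.20 per year
Earthquake insurance: $1,454.04 per year
County property tax: $595.56 × 4 = $2,382.24 per year
Total per year = $5,740.68 + $1,894.56 + $2,272.20 + $1,454.04 + $2,382.24 = $13,743.72
Monthly escrow = $13,743.72 ÷ 12 = $1,145.31

$1,145.31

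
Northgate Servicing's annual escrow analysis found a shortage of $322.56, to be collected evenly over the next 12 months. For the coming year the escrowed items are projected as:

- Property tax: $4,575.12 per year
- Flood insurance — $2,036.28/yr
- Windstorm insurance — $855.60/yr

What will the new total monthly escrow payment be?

$649.13

Property tax: $4,575.12/yr
Flood insurance: $2,036.28/yr
Windstorm insurance: $855.60/yr
Yearly total = $4,575.12 + $2,036.28 + $855.60 = $7,467.00
Per month = $7,467.00 / 12 = $622.25
Monthly shortage recovery: $322.56 ÷ 12 = $26.88
New monthly escrow = $622.25 + $26.88 = $649.13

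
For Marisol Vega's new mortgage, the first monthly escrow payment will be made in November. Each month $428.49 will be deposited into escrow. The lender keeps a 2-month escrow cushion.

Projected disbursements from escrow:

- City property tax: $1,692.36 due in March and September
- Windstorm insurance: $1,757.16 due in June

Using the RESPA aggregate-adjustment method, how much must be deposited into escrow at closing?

$1,285.47

Cushion = 2 × $428.49 = $856.98
Trial balance (start $0, +$428.49 each month, − disbursements):
  Nov: +$428.49 → $428.49
  Dec: +$428.49 → $856.98
  Jan: +$428.49 → $1,285.47
  Feb: +$428.49 → $1,713.96
  Mar: +$428.49 − $1,692.36 → $450.09
  Apr: +$428.49 → $878.58
  May: +$428.49 → $1,307.07
  Jun: +$428.49 − $1,757.16 → -$21.60
  Jul: +$428.49 → $406.89
  Aug: +$428.49 → $835.38
  Sep: +$428.49 − $1,692.36 → -$428.49
  Oct: +$428.49 → $0.00
Lowest trial balance = -$428.49 (Sep)
Initial deposit = cushion − low point = $856.98 − (-$428.49) = $1,285.47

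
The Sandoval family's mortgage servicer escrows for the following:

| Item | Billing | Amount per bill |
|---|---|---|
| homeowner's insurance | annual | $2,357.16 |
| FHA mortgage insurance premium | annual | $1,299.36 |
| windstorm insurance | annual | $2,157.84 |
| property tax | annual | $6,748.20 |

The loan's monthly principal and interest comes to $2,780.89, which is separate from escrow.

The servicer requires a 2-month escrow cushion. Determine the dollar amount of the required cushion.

Homeowner's insurance — $2,357.16/yr
FHA mortgage insurance premium — $1,299.36/yr
Windstorm insurance — $2,157.84/yr
Property tax — $6,748.20/yr
Total annual escrow = $12,562.56
Per month = $12,562.56 / 12 = $1,046.88
Cushion = 2 × $1,046.88 = $2,093.76

$2,093.76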